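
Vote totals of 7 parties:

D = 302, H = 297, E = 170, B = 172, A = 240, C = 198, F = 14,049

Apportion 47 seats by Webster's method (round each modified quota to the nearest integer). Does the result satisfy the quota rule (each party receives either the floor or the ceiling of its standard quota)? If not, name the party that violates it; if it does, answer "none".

Standard quotas: D 0.920, H 0.905, E 0.518, B 0.524, A 0.731, C 0.603, F 42.799.
Webster allocation: D 1, H 1, E 1, B 1, A 1, C 1, F 41.
F has quota 42.799 (lower 42, upper 43) but receives 41 — outside the quota interval.

F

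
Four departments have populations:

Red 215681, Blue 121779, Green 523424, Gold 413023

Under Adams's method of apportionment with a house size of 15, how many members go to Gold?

4

Standard divisor 1273907/15 ≈ 84927.133; standard quotas: Red 2.540, Blue 1.434, Green 6.163, Gold 4.863.
Rounding up gives 3, 2, 7, 5 = 17 seats, so the divisor must be adjusted.
With modified divisor 104000: modified quotas Red 2.074, Blue 1.171, Green 5.033, Gold 3.971.
Rounding up: Red 3, Blue 2, Green 6, Gold 4 (total 15).
Gold receives 4.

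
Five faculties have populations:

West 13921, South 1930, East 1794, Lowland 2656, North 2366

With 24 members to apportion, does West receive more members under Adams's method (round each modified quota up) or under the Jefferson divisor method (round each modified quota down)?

Jefferson

Adams: West 14, South 2, East 2, Lowland 3, North 3.
Jefferson: West 15, South 2, East 2, Lowland 3, North 2.
West gets 14 under Adams and 15 under Jefferson.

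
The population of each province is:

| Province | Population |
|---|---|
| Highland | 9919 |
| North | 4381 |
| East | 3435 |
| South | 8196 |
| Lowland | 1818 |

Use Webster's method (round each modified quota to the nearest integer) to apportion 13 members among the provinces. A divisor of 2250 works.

Highland: 4, North: 2, East: 2, South: 4, Lowland: 1

With modified divisor 2250: modified quotas Highland 4.408, North 1.947, East 1.527, South 3.643, Lowland 0.808.
Rounding to the nearest integer: Highland 4, North 2, East 2, South 4, Lowland 1 (total 13).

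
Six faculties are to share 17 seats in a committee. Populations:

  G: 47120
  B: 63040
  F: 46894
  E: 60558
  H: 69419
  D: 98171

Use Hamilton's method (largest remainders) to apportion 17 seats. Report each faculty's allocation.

The standard divisor is 385202/17 ≈ 22658.941.
Standard quotas: G 2.0795, B 2.7821, F 2.0696, E 2.6726, H 3.0636, D 4.3326.
Lower quotas: G 2, B 2, F 2, E 2, H 3, D 4 (sum 15, leaving 2 seats).
Remainders in descending order: B 0.7821, E 0.6726, D 0.3326, G 0.0795, F 0.0696, H 0.0636.
Largest remainders: B, E receive the extra seats.

G 2; B 3; F 2; E 3; H 3; D 4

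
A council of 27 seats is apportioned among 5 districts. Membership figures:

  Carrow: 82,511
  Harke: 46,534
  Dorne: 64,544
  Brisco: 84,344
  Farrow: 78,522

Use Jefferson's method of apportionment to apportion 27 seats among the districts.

Carrow 6; Harke 3; Dorne 5; Brisco 7; Farrow 6

Standard divisor 356455/27 ≈ 13202.037; standard quotas: Carrow 6.250, Harke 3.525, Dorne 4.889, Brisco 6.389, Farrow 5.948.
Rounding down gives 6, 3, 4, 6, 5 = 24 seats, so the divisor must be adjusted.
With modified divisor 11900: modified quotas Carrow 6.934, Harke 3.910, Dorne 5.424, Brisco 7.088, Farrow 6.598.
Rounding down: Carrow 6, Harke 3, Dorne 5, Brisco 7, Farrow 6 (total 27).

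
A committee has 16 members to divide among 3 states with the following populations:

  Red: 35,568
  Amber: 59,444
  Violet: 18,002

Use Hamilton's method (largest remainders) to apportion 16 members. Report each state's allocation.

Red: 5, Amber: 8, Violet: 3

Standard divisor: 113014 ÷ 16 ≈ 7063.375.
Standard quotas: Red 5.0356, Amber 8.4158, Violet 2.5486.
Lower quotas: Red 5, Amber 8, Violet 2 (sum 15, leaving 1 seat).
Remainders in descending order: Violet 0.5486, Amber 0.4158, Red 0.0356.
The surplus seat goes to Violet.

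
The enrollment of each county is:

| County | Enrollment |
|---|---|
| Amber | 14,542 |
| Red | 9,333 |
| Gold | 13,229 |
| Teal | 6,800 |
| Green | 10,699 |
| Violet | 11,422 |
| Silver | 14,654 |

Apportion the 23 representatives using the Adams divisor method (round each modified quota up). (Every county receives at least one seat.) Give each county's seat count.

Amber: 4; Red: 3; Gold: 4; Teal: 2; Green: 3; Violet: 3; Silver: 4

Standard divisor 80679/23 ≈ 3507.783; standard quotas: Amber 4.146, Red 2.661, Gold 3.771, Teal 1.939, Green 3.050, Violet 3.256, Silver 4.178.
Rounding up gives 5, 3, 4, 2, 4, 4, 5 = 27 seats, so the divisor must be adjusted.
With modified divisor 4100: modified quotas Amber 3.547, Red 2.276, Gold 3.227, Teal 1.659, Green 2.610, Violet 2.786, Silver 3.574.
Rounding up: Amber 4, Red 3, Gold 4, Teal 2, Green 3, Violet 3, Silver 4 (total 23).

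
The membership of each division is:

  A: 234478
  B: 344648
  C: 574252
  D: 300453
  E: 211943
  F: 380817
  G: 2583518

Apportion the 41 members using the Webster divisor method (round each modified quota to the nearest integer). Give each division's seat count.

Standard divisor 4630109/41 ≈ 112929.488; standard quotas: A 2.076, B 3.052, C 5.085, D 2.661, E 1.877, F 3.372, G 22.877.
Rounding to the nearest integer gives A 2, B 3, C 5, D 3, E 2, F 3, G 23 — total 41, matching the house size, so no adjustment is needed.

A 2, B 3, C 5, D 3, E 2, F 3, G 23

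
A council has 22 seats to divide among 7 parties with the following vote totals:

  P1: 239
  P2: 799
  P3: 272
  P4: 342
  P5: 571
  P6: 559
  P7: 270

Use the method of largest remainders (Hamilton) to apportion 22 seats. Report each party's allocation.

The standard divisor is 3052/22 ≈ 138.727.
Standard quotas: P1 1.723, P2 5.760, P3 1.961, P4 2.465, P5 4.116, P6 4.029, P7 1.946.
Lower quotas: P1 1, P2 5, P3 1, P4 2, P5 4, P6 4, P7 1 (sum 18, leaving 4 seats).
Remainders in descending order: P3 0.961, P7 0.946, P2 0.760, P1 0.723, P4 0.465, P5 0.116, P6 0.029.
Largest remainders: P3, P7, P2, P1 receive the extra seats.

P1 2, P2 6, P3 2, P4 2, P5 4, P6 4, P7 2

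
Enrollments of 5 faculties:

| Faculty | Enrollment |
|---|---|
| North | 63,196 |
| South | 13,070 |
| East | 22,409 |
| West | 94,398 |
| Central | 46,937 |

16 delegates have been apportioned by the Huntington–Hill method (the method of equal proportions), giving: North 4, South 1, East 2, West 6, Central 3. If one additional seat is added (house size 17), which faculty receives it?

West

Priority for the next seat is population ÷ (√(s·(s+1))).
Priorities: North 14131.055, South 9241.886, East 9148.436, West 14565.928, Central 13549.545.
Highest priority: West.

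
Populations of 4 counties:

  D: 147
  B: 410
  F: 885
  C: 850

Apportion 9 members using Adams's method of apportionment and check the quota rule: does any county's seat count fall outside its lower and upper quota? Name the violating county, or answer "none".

Standard quotas: D 0.577, B 1.610, F 3.475, C 3.338.
Adams allocation: D 1, B 2, F 3, C 3.
Every allocation lies between the lower and upper quota.

none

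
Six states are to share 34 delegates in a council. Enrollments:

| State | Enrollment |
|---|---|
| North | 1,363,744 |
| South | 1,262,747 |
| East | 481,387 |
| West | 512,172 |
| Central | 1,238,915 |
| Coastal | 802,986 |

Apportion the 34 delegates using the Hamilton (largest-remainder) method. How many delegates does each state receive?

North=8; South=8; East=3; West=3; Central=7; Coastal=5

Total 5661951; standard divisor 5661951/34 ≈ 166527.971.
Standard quotas: North 8.1893, South 7.5828, East 2.8907, West 3.0756, Central 7.4397, Coastal 4.8219.
Lower quotas: North 8, South 7, East 2, West 3, Central 7, Coastal 4 (sum 31, leaving 3 seats).
Remainders in descending order: East 0.8907, Coastal 0.8219, South 0.5828, Central 0.4397, North 0.1893, West 0.0756.
Largest remainders: East, Coastal, South receive the extra seats.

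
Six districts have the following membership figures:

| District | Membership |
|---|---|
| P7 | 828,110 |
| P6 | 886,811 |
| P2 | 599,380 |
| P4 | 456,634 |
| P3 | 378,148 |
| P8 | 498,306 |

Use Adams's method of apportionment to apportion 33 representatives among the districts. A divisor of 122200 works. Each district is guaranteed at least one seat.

With modified divisor 122200: modified quotas P7 6.777, P6 7.257, P2 4.905, P4 3.737, P3 3.095, P8 4.078.
Rounding up: P7 7, P6 8, P2 5, P4 4, P3 4, P8 5 (total 33).

P7: 7, P6: 8, P2: 5, P4: 4, P3: 4, P8: 5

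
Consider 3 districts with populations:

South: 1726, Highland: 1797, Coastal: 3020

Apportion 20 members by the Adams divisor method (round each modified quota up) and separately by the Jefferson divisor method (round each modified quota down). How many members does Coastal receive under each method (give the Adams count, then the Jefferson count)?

9 and 10

Adams: South 5, Highland 6, Coastal 9.
Jefferson: South 5, Highland 5, Coastal 10.
Coastal gets 9 under Adams and 10 under Jefferson.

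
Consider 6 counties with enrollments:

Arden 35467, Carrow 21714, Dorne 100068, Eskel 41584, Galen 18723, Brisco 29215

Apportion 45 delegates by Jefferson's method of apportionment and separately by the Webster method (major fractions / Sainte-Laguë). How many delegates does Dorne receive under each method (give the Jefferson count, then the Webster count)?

Jefferson: Arden 6, Carrow 4, Dorne 19, Eskel 8, Galen 3, Brisco 5.
Webster: Arden 7, Carrow 4, Dorne 18, Eskel 8, Galen 3, Brisco 5.
Dorne gets 19 under Jefferson and 18 under Webster.

19 and 18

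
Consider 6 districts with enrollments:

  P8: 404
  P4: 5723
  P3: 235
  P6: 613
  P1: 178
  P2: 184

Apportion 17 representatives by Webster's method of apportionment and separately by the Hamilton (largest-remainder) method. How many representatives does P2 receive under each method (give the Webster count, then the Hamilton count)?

0 and 1

Webster: P8 1, P4 14, P3 1, P6 1, P1 0, P2 0.
Hamilton: P8 1, P4 13, P3 1, P6 1, P1 0, P2 1.
P2 gets 0 under Webster and 1 under Hamilton.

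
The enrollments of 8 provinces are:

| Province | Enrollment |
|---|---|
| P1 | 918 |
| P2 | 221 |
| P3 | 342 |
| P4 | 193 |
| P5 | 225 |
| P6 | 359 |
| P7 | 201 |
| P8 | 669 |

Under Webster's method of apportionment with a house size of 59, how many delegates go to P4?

4

Standard divisor 3128/59 ≈ 53.017; standard quotas: P1 17.315, P2 4.168, P3 6.451, P4 3.640, P5 4.244, P6 6.771, P7 3.791, P8 12.619.
Rounding to the nearest integer gives P1 17, P2 4, P3 6, P4 4, P5 4, P6 7, P7 4, P8 13 — total 59, matching the house size, so no adjustment is needed.
P4 receives 4.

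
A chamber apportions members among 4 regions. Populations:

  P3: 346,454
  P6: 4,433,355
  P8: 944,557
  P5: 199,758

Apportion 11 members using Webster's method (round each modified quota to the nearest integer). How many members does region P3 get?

1

Standard divisor 5924124/11 ≈ 538556.727; standard quotas: P3 0.643, P6 8.232, P8 1.754, P5 0.371.
Rounding to the nearest integer gives P3 1, P6 8, P8 2, P5 0 — total 11, matching the house size, so no adjustment is needed.
P3 receives 1.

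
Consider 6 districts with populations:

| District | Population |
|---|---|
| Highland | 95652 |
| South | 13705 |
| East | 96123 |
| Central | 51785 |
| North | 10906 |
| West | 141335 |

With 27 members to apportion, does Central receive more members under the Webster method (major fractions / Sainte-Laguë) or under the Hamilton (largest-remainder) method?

Hamilton

Webster: Highland 6, South 1, East 6, Central 3, North 1, West 10.
Hamilton: Highland 6, South 1, East 6, Central 4, North 1, West 9.
Central gets 3 under Webster and 4 under Hamilton.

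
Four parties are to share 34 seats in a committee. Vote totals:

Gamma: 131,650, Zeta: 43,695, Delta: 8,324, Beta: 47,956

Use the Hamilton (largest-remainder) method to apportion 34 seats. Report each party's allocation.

Total 231625; standard divisor 231625/34 ≈ 6812.5.
Standard quotas: Gamma 19.3248, Zeta 6.4139, Delta 1.2219, Beta 7.0394.
Lower quotas: Gamma 19, Zeta 6, Delta 1, Beta 7 (sum 33, leaving 1 seat).
Remainders in descending order: Zeta 0.4139, Gamma 0.3248, Delta 0.2219, Beta 0.0394.
Largest remainder: Zeta receives the extra seat.

Gamma: 19; Zeta: 7; Delta: 1; Beta: 7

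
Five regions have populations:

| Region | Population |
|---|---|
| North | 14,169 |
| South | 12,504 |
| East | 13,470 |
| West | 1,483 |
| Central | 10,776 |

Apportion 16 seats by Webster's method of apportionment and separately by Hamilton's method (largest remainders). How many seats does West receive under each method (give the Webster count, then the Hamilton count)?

Webster: North 5, South 4, East 4, West 0, Central 3.
Hamilton: North 4, South 4, East 4, West 1, Central 3.
West gets 0 under Webster and 1 under Hamilton.

0 and 1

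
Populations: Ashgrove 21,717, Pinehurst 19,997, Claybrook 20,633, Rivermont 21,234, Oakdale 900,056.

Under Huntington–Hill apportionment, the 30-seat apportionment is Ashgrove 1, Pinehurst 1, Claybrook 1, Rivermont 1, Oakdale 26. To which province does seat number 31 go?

Priority for the next seat is population ÷ (√(s·(s+1))).
Priorities: Ashgrove 15356.238, Pinehurst 14140.014, Claybrook 14589.734, Rivermont 15014.705, Oakdale 33970.425.
Highest priority: Oakdale.

Oakdale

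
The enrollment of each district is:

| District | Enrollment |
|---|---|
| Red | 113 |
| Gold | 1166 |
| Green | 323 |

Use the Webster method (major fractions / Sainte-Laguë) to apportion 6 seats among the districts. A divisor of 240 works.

With modified divisor 240: modified quotas Red 0.471, Gold 4.858, Green 1.346.
Rounding to the nearest integer: Red 0, Gold 5, Green 1 (total 6).

Red=0, Gold=5, Green=1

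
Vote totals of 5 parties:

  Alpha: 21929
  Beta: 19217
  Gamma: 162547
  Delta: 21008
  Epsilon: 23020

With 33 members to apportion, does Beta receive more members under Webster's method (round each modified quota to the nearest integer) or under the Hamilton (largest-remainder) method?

Webster

Webster: Alpha 3, Beta 3, Gamma 21, Delta 3, Epsilon 3.
Hamilton: Alpha 3, Beta 2, Gamma 22, Delta 3, Epsilon 3.
Beta gets 3 under Webster and 2 under Hamilton.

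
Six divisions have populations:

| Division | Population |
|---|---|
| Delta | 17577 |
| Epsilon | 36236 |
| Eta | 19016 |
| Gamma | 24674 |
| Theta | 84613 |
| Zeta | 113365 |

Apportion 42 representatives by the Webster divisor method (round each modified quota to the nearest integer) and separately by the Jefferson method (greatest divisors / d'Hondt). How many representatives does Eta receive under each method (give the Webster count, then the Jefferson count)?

3 and 2

Webster: Delta 2, Epsilon 5, Eta 3, Gamma 4, Theta 12, Zeta 16.
Jefferson: Delta 2, Epsilon 5, Eta 2, Gamma 3, Theta 13, Zeta 17.
Eta gets 3 under Webster and 2 under Jefferson.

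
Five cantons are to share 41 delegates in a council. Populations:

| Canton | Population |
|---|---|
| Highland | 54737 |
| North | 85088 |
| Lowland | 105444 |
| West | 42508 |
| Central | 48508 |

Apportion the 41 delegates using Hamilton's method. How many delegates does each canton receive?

Total 336285; standard divisor 336285/41 ≈ 8202.073.
Standard quotas: Highland 6.6736, North 10.3740, Lowland 12.8558, West 5.1826, Central 5.9141.
Lower quotas: Highland 6, North 10, Lowland 12, West 5, Central 5 (sum 38, leaving 3 seats).
Remainders in descending order: Central 0.9141, Lowland 0.8558, Highland 0.6736, North 0.3740, West 0.1826.
Largest remainders: Central, Lowland, Highland receive the extra seats.

Highland 7, North 10, Lowland 13, West 5, Central 6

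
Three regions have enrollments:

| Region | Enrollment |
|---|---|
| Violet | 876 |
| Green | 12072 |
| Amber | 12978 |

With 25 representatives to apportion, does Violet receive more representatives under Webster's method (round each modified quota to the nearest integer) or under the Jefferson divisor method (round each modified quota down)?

Webster: Violet 1, Green 12, Amber 12.
Jefferson: Violet 0, Green 12, Amber 13.
Violet gets 1 under Webster and 0 under Jefferson.

Webster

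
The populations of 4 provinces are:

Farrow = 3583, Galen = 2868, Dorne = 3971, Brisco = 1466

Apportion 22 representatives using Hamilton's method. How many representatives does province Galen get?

5

The standard divisor is 11888/22 ≈ 540.364.
Standard quotas: Farrow 6.631, Galen 5.308, Dorne 7.349, Brisco 2.713.
Lower quotas: Farrow 6, Galen 5, Dorne 7, Brisco 2 (sum 20, leaving 2 seats).
Remainders in descending order: Brisco 0.713, Farrow 0.631, Dorne 0.349, Galen 0.308.
The surplus seats go to Brisco, Farrow.
Galen receives 5.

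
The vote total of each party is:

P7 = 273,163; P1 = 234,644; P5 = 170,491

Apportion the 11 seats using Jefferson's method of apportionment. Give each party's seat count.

P7 4, P1 4, P5 3

Standard divisor 678298/11 ≈ 61663.455; standard quotas: P7 4.430, P1 3.805, P5 2.765.
Rounding down gives 4, 3, 2 = 9 seats, so the divisor must be adjusted.
With modified divisor 55700: modified quotas P7 4.904, P1 4.213, P5 3.061.
Rounding down: P7 4, P1 4, P5 3 (total 11).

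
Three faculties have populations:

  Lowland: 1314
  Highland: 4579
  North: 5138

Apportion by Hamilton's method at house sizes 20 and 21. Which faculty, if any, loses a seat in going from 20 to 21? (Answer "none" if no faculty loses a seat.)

Lowland

At 20 seats: Lowland 3, Highland 8, North 9.
At 21 seats: Lowland 2, Highland 9, North 10.
Lowland drops from 3 to 2.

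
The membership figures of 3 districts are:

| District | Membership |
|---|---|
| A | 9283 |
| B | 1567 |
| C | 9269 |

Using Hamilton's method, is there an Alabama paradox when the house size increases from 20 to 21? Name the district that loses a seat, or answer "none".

At 20 seats: A 9, B 2, C 9.
At 21 seats: A 10, B 1, C 10.
B drops from 2 to 1.

B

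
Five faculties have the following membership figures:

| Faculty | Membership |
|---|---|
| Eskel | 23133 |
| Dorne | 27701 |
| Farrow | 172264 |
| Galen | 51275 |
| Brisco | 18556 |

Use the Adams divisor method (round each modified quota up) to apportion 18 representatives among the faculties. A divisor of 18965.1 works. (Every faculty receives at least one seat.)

With modified divisor 18965.1: modified quotas Eskel 1.220, Dorne 1.461, Farrow 9.083, Galen 2.704, Brisco 0.978.
Rounding up: Eskel 2, Dorne 2, Farrow 10, Galen 3, Brisco 1 (total 18).

Eskel: 2, Dorne: 2, Farrow: 10, Galen: 3, Brisco: 1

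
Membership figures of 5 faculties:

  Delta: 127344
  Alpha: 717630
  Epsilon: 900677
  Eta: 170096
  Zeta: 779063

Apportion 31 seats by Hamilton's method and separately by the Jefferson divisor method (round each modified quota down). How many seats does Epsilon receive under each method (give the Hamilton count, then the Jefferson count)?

Hamilton: Delta 2, Alpha 8, Epsilon 10, Eta 2, Zeta 9.
Jefferson: Delta 1, Alpha 8, Epsilon 11, Eta 2, Zeta 9.
Epsilon gets 10 under Hamilton and 11 under Jefferson.

10 and 11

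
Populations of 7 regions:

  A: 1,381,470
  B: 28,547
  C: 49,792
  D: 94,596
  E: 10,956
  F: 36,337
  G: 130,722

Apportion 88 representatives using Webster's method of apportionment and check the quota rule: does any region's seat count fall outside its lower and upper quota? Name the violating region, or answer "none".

A

Standard quotas: A 70.173, B 1.450, C 2.529, D 4.805, E 0.557, F 1.846, G 6.640.
Webster allocation: A 69, B 1, C 3, D 5, E 1, F 2, G 7.
A has quota 70.173 (lower 70, upper 71) but receives 69 — outside the quota interval.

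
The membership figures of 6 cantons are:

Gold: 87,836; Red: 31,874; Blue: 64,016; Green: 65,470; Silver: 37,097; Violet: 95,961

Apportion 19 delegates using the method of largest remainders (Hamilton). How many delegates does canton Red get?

2

Standard divisor: 382254 ÷ 19 ≈ 20118.632.
Standard quotas: Gold 4.3659, Red 1.5843, Blue 3.1819, Green 3.2542, Silver 1.8439, Violet 4.7698.
Lower quotas: Gold 4, Red 1, Blue 3, Green 3, Silver 1, Violet 4 (sum 16, leaving 3 seats).
Remainders in descending order: Silver 0.8439, Violet 0.7698, Red 0.5843, Gold 0.3659, Green 0.2542, Blue 0.1819.
Largest remainders: Silver, Violet, Red receive the extra seats.
Red receives 2.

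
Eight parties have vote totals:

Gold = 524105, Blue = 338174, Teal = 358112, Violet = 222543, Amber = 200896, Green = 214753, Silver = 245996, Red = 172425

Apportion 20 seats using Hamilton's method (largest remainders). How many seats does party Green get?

2

The standard divisor is 2277004/20 ≈ 113850.2.
Standard quotas: Gold 4.6035, Blue 2.9703, Teal 3.1455, Violet 1.9547, Amber 1.7646, Green 1.8863, Silver 2.1607, Red 1.5145.
Lower quotas: Gold 4, Blue 2, Teal 3, Violet 1, Amber 1, Green 1, Silver 2, Red 1 (sum 15, leaving 5 seats).
Remainders in descending order: Blue 0.9703, Violet 0.9547, Green 0.8863, Amber 0.7646, Gold 0.6035, Red 0.5145, Silver 0.1607, Teal 0.1455.
The surplus seats go to Blue, Violet, Green, Amber, Gold.
Green receives 2.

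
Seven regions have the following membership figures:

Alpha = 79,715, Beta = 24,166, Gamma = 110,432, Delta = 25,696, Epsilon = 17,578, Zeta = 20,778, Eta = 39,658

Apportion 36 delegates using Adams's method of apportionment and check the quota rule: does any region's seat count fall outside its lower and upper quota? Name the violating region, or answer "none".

Standard quotas: Alpha 9.024, Beta 2.736, Gamma 12.501, Delta 2.909, Epsilon 1.990, Zeta 2.352, Eta 4.489.
Adams allocation: Alpha 9, Beta 3, Gamma 12, Delta 3, Epsilon 2, Zeta 3, Eta 4.
Every allocation lies between the lower and upper quota.

none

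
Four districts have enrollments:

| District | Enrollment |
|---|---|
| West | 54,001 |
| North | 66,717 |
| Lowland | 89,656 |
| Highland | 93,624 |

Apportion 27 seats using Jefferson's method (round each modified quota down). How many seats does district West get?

Standard divisor 303998/27 ≈ 11259.185; standard quotas: West 4.796, North 5.926, Lowland 7.963, Highland 8.315.
Rounding down gives 4, 5, 7, 8 = 24 seats, so the divisor must be adjusted.
With modified divisor 10600: modified quotas West 5.094, North 6.294, Lowland 8.458, Highland 8.832.
Rounding down: West 5, North 6, Lowland 8, Highland 8 (total 27).
West receives 5.

5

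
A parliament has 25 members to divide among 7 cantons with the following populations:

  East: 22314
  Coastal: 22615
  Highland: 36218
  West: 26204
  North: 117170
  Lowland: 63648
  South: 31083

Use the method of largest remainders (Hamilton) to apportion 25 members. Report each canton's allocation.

East 2; Coastal 2; Highland 3; West 2; North 9; Lowland 5; South 2

Standard divisor: 319252 ÷ 25 ≈ 12770.08.
Standard quotas: East 1.7474, Coastal 1.7709, Highland 2.8362, West 2.0520, North 9.1754, Lowland 4.9842, South 2.4340.
Lower quotas: East 1, Coastal 1, Highland 2, West 2, North 9, Lowland 4, South 2 (sum 21, leaving 4 seats).
Remainders in descending order: Lowland 0.9842, Highland 0.8362, Coastal 0.7709, East 0.7474, South 0.4340, North 0.1754, West 0.0520.
Largest remainders: Lowland, Highland, Coastal, East receive the extra seats.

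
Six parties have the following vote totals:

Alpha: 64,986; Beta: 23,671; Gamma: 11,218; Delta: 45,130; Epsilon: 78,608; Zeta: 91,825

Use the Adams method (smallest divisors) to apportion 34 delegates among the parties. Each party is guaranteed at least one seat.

Standard divisor 315438/34 ≈ 9277.588; standard quotas: Alpha 7.005, Beta 2.551, Gamma 1.209, Delta 4.864, Epsilon 8.473, Zeta 9.898.
Rounding up gives 8, 3, 2, 5, 9, 10 = 37 seats, so the divisor must be adjusted.
With modified divisor 10500: modified quotas Alpha 6.189, Beta 2.254, Gamma 1.068, Delta 4.298, Epsilon 7.486, Zeta 8.745.
Rounding up: Alpha 7, Beta 3, Gamma 2, Delta 5, Epsilon 8, Zeta 9 (total 34).

Alpha 7, Beta 3, Gamma 2, Delta 5, Epsilon 8, Zeta 9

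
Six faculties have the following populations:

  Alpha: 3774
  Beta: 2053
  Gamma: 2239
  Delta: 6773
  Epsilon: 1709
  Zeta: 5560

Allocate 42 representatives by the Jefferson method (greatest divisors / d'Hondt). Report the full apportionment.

Alpha=7, Beta=4, Gamma=4, Delta=13, Epsilon=3, Zeta=11

Standard divisor 22108/42 ≈ 526.381; standard quotas: Alpha 7.170, Beta 3.900, Gamma 4.254, Delta 12.867, Epsilon 3.247, Zeta 10.563.
Rounding down gives 7, 3, 4, 12, 3, 10 = 39 seats, so the divisor must be adjusted.
With modified divisor 500: modified quotas Alpha 7.548, Beta 4.106, Gamma 4.478, Delta 13.546, Epsilon 3.418, Zeta 11.120.
Rounding down: Alpha 7, Beta 4, Gamma 4, Delta 13, Epsilon 3, Zeta 11 (total 42).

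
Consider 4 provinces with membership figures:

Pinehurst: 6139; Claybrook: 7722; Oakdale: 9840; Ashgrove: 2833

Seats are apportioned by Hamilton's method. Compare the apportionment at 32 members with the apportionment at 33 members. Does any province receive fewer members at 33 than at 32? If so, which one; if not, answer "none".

Ashgrove

At 32 seats: Pinehurst 7, Claybrook 9, Oakdale 12, Ashgrove 4.
At 33 seats: Pinehurst 8, Claybrook 10, Oakdale 12, Ashgrove 3.
Ashgrove drops from 4 to 3.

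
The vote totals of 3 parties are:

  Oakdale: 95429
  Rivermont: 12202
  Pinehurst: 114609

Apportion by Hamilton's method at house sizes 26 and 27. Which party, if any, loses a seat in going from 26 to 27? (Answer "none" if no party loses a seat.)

At 26 seats: Oakdale 11, Rivermont 2, Pinehurst 13.
At 27 seats: Oakdale 12, Rivermont 1, Pinehurst 14.
Rivermont drops from 2 to 1.

Rivermont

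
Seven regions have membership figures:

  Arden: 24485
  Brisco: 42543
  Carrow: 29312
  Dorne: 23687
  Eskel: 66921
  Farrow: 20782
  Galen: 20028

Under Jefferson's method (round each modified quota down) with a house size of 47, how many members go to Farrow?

Standard divisor 227758/47 ≈ 4845.915; standard quotas: Arden 5.053, Brisco 8.779, Carrow 6.049, Dorne 4.888, Eskel 13.810, Farrow 4.289, Galen 4.133.
Rounding down gives 5, 8, 6, 4, 13, 4, 4 = 44 seats, so the divisor must be adjusted.
With modified divisor 4600: modified quotas Arden 5.323, Brisco 9.248, Carrow 6.372, Dorne 5.149, Eskel 14.548, Farrow 4.518, Galen 4.354.
Rounding down: Arden 5, Brisco 9, Carrow 6, Dorne 5, Eskel 14, Farrow 4, Galen 4 (total 47).
Farrow receives 4.

4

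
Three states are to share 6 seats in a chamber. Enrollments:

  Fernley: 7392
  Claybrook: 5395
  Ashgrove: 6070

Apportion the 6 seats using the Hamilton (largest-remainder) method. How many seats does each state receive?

Fernley=2, Claybrook=2, Ashgrove=2

The standard divisor is 18857/6 ≈ 3142.833.
Standard quotas: Fernley 2.3520, Claybrook 1.7166, Ashgrove 1.9314.
Lower quotas: Fernley 2, Claybrook 1, Ashgrove 1 (sum 4, leaving 2 seats).
Remainders in descending order: Ashgrove 0.9314, Claybrook 0.7166, Fernley 0.3520.
The surplus seats go to Ashgrove, Claybrook.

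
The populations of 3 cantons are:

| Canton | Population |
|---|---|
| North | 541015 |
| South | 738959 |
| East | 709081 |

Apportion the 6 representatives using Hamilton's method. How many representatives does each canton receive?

Standard divisor: 1989055 ÷ 6 ≈ 331509.167.
Standard quotas: North 1.6320, South 2.2291, East 2.1389.
Lower quotas: North 1, South 2, East 2 (sum 5, leaving 1 seat).
Remainders in descending order: North 0.6320, South 0.2291, East 0.1389.
The surplus seat goes to North.

North 2, South 2, East 2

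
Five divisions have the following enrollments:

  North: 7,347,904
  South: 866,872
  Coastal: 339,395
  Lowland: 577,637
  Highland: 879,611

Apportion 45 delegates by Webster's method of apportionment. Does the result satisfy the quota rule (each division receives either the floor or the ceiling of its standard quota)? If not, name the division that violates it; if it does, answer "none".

North

Standard quotas: North 33.028, South 3.896, Coastal 1.526, Lowland 2.596, Highland 3.954.
Webster allocation: North 32, South 4, Coastal 2, Lowland 3, Highland 4.
North has quota 33.028 (lower 33, upper 34) but receives 32 — outside the quota interval.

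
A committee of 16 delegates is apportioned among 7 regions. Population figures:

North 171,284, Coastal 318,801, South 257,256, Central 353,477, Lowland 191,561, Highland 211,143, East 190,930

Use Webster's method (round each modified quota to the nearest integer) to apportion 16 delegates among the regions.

Standard divisor 1694452/16 ≈ 105903.25; standard quotas: North 1.617, Coastal 3.010, South 2.429, Central 3.338, Lowland 1.809, Highland 1.994, East 1.803.
Rounding to the nearest integer gives North 2, Coastal 3, South 2, Central 3, Lowland 2, Highland 2, East 2 — total 16, matching the house size, so no adjustment is needed.

North=2; Coastal=3; South=2; Central=3; Lowland=2; Highland=2; East=2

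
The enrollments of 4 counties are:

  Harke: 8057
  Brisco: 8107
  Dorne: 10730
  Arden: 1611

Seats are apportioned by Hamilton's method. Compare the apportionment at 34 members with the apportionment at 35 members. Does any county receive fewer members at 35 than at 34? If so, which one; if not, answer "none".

At 34 seats: Harke 9, Brisco 10, Dorne 13, Arden 2.
At 35 seats: Harke 10, Brisco 10, Dorne 13, Arden 2.
No county's allocation decreased.

none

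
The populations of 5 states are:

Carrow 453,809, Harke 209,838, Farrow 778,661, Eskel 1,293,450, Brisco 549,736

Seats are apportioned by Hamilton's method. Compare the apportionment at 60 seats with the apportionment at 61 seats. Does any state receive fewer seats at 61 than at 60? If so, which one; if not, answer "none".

At 60 seats: Carrow 8, Harke 4, Farrow 14, Eskel 24, Brisco 10.
At 61 seats: Carrow 8, Harke 4, Farrow 15, Eskel 24, Brisco 10.
No state's allocation decreased.

none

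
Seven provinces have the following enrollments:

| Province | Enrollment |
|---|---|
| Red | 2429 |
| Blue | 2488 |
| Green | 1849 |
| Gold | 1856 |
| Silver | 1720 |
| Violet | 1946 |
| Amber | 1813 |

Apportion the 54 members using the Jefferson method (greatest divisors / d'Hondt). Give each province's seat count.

Red 9; Blue 10; Green 7; Gold 7; Silver 7; Violet 7; Amber 7

Standard divisor 14101/54 ≈ 261.13; standard quotas: Red 9.302, Blue 9.528, Green 7.081, Gold 7.108, Silver 6.587, Violet 7.452, Amber 6.943.
Rounding down gives 9, 9, 7, 7, 6, 7, 6 = 51 seats, so the divisor must be adjusted.
With modified divisor 244: modified quotas Red 9.955, Blue 10.197, Green 7.578, Gold 7.607, Silver 7.049, Violet 7.975, Amber 7.430.
Rounding down: Red 9, Blue 10, Green 7, Gold 7, Silver 7, Violet 7, Amber 7 (total 54).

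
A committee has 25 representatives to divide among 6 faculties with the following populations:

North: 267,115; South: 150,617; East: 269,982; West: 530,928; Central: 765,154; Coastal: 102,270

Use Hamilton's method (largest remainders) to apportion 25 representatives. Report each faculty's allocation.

North=3, South=2, East=3, West=7, Central=9, Coastal=1

The standard divisor is 2086066/25 ≈ 83442.64.
Standard quotas: North 3.2012, South 1.8050, East 3.2355, West 6.3628, Central 9.1698, Coastal 1.2256.
Lower quotas: North 3, South 1, East 3, West 6, Central 9, Coastal 1 (sum 23, leaving 2 seats).
Remainders in descending order: South 0.8050, West 0.3628, East 0.2355, Coastal 0.2256, North 0.2012, Central 0.1698.
Largest remainders: South, West receive the extra seats.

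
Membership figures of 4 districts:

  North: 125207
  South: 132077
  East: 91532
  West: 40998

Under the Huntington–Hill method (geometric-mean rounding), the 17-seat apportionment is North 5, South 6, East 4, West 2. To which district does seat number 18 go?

Priority for the next seat is population ÷ (√(s·(s+1))).
Priorities: North 22859.566, South 20379.924, East 20467.177, West 16737.363.
Highest priority: North.

North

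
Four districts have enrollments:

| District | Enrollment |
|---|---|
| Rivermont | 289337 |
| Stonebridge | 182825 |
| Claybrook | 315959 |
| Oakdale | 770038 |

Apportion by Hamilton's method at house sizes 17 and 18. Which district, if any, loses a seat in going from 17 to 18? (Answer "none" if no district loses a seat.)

At 17 seats: Rivermont 3, Stonebridge 2, Claybrook 4, Oakdale 8.
At 18 seats: Rivermont 3, Stonebridge 2, Claybrook 4, Oakdale 9.
No district's allocation decreased.

none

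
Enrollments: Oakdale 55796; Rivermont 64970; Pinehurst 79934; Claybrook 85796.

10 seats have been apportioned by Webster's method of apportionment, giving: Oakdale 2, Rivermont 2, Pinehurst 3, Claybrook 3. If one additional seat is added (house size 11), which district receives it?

Priority for the next seat is population ÷ (current seats + 0.5).
Priorities: Oakdale 22318.400, Rivermont 25988.000, Pinehurst 22838.286, Claybrook 24513.143.
Highest priority: Rivermont.

Rivermont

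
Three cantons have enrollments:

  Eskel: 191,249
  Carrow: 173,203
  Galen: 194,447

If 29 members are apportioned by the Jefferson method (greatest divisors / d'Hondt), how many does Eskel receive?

10

Standard divisor 558899/29 ≈ 19272.379; standard quotas: Eskel 9.923, Carrow 8.987, Galen 10.089.
Rounding down gives 9, 8, 10 = 27 seats, so the divisor must be adjusted.
With modified divisor 18400: modified quotas Eskel 10.394, Carrow 9.413, Galen 10.568.
Rounding down: Eskel 10, Carrow 9, Galen 10 (total 29).
Eskel receives 10.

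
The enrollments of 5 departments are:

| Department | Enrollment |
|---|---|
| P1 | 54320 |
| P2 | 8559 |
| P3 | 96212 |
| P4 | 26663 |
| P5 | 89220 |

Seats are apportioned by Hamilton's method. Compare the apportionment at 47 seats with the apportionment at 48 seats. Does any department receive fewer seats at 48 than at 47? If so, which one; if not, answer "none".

At 47 seats: P1 9, P2 2, P3 16, P4 5, P5 15.
At 48 seats: P1 9, P2 1, P3 17, P4 5, P5 16.
P2 drops from 2 to 1.

P2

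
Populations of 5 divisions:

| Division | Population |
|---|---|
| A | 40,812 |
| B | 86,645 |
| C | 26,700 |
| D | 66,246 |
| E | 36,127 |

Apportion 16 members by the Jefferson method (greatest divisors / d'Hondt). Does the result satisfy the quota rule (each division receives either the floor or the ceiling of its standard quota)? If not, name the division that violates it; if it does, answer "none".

none

Standard quotas: A 2.545, B 5.404, C 1.665, D 4.132, E 2.253.
Jefferson allocation: A 3, B 6, C 1, D 4, E 2.
Every allocation lies between the lower and upper quota.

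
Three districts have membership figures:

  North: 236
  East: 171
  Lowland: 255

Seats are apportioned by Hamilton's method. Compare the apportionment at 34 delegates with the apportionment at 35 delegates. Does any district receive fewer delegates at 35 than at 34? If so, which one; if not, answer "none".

At 34 seats: North 12, East 9, Lowland 13.
At 35 seats: North 12, East 9, Lowland 14.
No district's allocation decreased.

none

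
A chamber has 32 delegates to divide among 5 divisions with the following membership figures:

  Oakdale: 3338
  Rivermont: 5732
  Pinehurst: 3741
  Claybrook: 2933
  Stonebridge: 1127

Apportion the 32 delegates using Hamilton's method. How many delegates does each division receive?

Oakdale=6, Rivermont=11, Pinehurst=7, Claybrook=6, Stonebridge=2

Total 16871; standard divisor 16871/32 ≈ 527.219.
Standard quotas: Oakdale 6.3313, Rivermont 10.8721, Pinehurst 7.0957, Claybrook 5.5632, Stonebridge 2.1376.
Lower quotas: Oakdale 6, Rivermont 10, Pinehurst 7, Claybrook 5, Stonebridge 2 (sum 30, leaving 2 seats).
Remainders in descending order: Rivermont 0.8721, Claybrook 0.5632, Oakdale 0.3313, Stonebridge 0.1376, Pinehurst 0.0957.
The surplus seats go to Rivermont, Claybrook.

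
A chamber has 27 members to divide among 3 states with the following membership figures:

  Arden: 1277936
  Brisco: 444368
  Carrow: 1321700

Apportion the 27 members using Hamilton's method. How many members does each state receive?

Total 3044004; standard divisor 3044004/27 ≈ 112740.889.
Standard quotas: Arden 11.3352, Brisco 3.9415, Carrow 11.7233.
Lower quotas: Arden 11, Brisco 3, Carrow 11 (sum 25, leaving 2 seats).
Remainders in descending order: Brisco 0.9415, Carrow 0.7233, Arden 0.3352.
The surplus seats go to Brisco, Carrow.

Arden=11, Brisco=4, Carrow=12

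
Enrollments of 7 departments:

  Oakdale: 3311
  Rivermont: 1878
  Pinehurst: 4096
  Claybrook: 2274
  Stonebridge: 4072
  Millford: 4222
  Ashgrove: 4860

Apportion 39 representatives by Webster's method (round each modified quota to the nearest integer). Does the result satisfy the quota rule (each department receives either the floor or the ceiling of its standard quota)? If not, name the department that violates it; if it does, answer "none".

Standard quotas: Oakdale 5.225, Rivermont 2.964, Pinehurst 6.464, Claybrook 3.589, Stonebridge 6.426, Millford 6.663, Ashgrove 7.670.
Webster allocation: Oakdale 5, Rivermont 3, Pinehurst 6, Claybrook 4, Stonebridge 6, Millford 7, Ashgrove 8.
Every allocation lies between the lower and upper quota.

none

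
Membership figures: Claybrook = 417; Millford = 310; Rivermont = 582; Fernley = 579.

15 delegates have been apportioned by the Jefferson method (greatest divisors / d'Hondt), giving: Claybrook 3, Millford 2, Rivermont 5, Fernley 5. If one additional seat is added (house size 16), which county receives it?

Claybrook

Priority for the next seat is population ÷ (current seats + 1).
Priorities: Claybrook 104.250, Millford 103.333, Rivermont 97.000, Fernley 96.500.
Highest priority: Claybrook.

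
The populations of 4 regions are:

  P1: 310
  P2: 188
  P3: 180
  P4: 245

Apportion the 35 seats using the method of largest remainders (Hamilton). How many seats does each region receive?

P1 12; P2 7; P3 7; P4 9

Standard divisor: 923 ÷ 35 ≈ 26.371.
Standard quotas: P1 11.755, P2 7.129, P3 6.826, P4 9.290.
Lower quotas: P1 11, P2 7, P3 6, P4 9 (sum 33, leaving 2 seats).
Remainders in descending order: P3 0.826, P1 0.755, P4 0.290, P2 0.129.
The surplus seats go to P3, P1.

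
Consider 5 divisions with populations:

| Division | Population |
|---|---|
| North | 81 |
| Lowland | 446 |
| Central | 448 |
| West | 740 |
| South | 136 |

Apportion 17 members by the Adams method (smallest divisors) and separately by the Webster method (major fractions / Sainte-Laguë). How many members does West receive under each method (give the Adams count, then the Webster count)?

6 and 7

Adams: North 1, Lowland 4, Central 4, West 6, South 2.
Webster: North 1, Lowland 4, Central 4, West 7, South 1.
West gets 6 under Adams and 7 under Webster.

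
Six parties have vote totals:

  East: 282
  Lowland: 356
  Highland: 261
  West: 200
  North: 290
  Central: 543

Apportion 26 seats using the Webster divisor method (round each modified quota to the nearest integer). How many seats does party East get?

Standard divisor 1932/26 ≈ 74.308; standard quotas: East 3.795, Lowland 4.791, Highland 3.512, West 2.692, North 3.903, Central 7.307.
Rounding to the nearest integer gives 4, 5, 4, 3, 4, 7 = 27 seats, so the divisor must be adjusted.
With modified divisor 77: modified quotas East 3.662, Lowland 4.623, Highland 3.390, West 2.597, North 3.766, Central 7.052.
Rounding to the nearest integer: East 4, Lowland 5, Highland 3, West 3, North 4, Central 7 (total 26).
East receives 4.

4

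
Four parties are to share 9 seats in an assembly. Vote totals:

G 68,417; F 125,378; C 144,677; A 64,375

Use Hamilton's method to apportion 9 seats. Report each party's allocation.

Total 402847; standard divisor 402847/9 ≈ 44760.778.
Standard quotas: G 1.5285, F 2.8011, C 3.2322, A 1.4382.
Lower quotas: G 1, F 2, C 3, A 1 (sum 7, leaving 2 seats).
Remainders in descending order: F 0.8011, G 0.5285, A 0.4382, C 0.2322.
Largest remainders: F, G receive the extra seats.

G=2, F=3, C=3, A=1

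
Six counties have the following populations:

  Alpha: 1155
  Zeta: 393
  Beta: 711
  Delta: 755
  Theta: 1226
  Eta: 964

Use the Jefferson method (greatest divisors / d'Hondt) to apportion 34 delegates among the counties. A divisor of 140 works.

Alpha: 8, Zeta: 2, Beta: 5, Delta: 5, Theta: 8, Eta: 6

With modified divisor 140: modified quotas Alpha 8.250, Zeta 2.807, Beta 5.079, Delta 5.393, Theta 8.757, Eta 6.886.
Rounding down: Alpha 8, Zeta 2, Beta 5, Delta 5, Theta 8, Eta 6 (total 34).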